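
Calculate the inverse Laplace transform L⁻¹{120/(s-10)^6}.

L⁻¹{n!/(s-a)^(n+1)} = t^n·e^(at), so L⁻¹{120/(s-10)^6} = t^5·e^(10t)

Final answer: t^5·e^(10t)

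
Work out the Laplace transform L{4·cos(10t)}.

L{cos(ωt)} = s/(s² + ω²), so L{cos(10t)} = s/(s² + 100). Then L{4·cos(10t)} = 4·s/(s² + 100) = 4s/(s² + 100)

Final answer: 4s/(s² + 100)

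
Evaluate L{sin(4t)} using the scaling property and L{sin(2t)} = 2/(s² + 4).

Using L{f(at)} = (1/a)F(s/a) with a=2: L{sin(4t)} = (1/2) · 2/((s/2)² + 4) = (1/2) · 2·4/(s² + 16) = 4/(s² + 16)

Final answer: 4/(s² + 16)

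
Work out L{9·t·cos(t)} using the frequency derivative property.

L{cos(t)} = s/(s² + 1). Derivative: d/ds[s/(s² + 1)] = [(s² + 1) - s·2s]/(s² + 1)² = (1 - s²)/(s² + 1)². So L{t·cos(t)} = -F'(s) = (s² - 1)/(s² + 1)². Then L{9·t·cos(t)} = 9·(s² - 1)/(s² + 1)²

Final answer: 9·(s² - 1)/(s² + 1)²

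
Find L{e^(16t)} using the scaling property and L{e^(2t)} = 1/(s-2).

Using L{f(at)} = (1/a)F(s/a) with a=8 and f(t) = e^(2t): L{e^(16t)} = (1/8) · 1/((s/8)-2) = (1/8) · 8/(s-16) = 1/(s-16)

Final answer: 1/(s-16)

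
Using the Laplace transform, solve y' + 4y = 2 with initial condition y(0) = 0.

sY + 4Y = 2/s. Y = 2/(s(s+4)). Partial fractions: Y = 1/2/s - 1/2/(s+4)

Final answer: y(t) = 1/2(1 - e^(-4t))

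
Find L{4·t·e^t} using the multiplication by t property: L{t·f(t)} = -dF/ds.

Using L{t^n·e^(at)} = n!/(s-a)^(n+1), L{t·e^t} = 1/(s-1)^2, so L{4·t·e^t} = 4·1/(s-1)^2 = 4/(s-1)^2

Final answer: 4/(s-1)^2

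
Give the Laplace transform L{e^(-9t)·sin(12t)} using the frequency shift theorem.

Frequency shift: L{e^(at)f(t)} = F(s-a). L{e^(-9t)·sin(12t)} = 12/((s+9)² + 144)

Final answer: 12/((s+9)² + 144)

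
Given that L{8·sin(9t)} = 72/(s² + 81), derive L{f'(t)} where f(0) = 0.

L{f'(t)} = s·F(s) - f(0) = s·72/(s² + 81) - 0 = 72s/(s² + 81)

Final answer: 72s/(s² + 81)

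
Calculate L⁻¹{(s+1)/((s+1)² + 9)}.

Using frequency shift: L⁻¹{(s-a)/((s-a)² + b²)} = e^(at)cos(bt). Here a=-1, b=3

Final answer: e^(-t)·cos(3t)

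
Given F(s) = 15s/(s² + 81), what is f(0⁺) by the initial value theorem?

f(0⁺) = lim_{s→∞} s·15s/(s² + 81) = lim_{s→∞} 15s²/(s² + 81) = 15

Final answer: 15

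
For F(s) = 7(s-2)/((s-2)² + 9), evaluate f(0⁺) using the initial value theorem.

f(0⁺) = lim_{s→∞} sF(s) = lim_{s→∞} 7s(s-2)/((s-2)² + 9) = 7

Final answer: 7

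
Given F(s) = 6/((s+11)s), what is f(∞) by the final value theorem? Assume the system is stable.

f(∞) = lim_{s→0} sF(s) = lim_{s→0} 6/(s+11) = 6/11

Final answer: 6/11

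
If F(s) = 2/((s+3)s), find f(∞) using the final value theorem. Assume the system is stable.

f(∞) = lim_{s→0} sF(s) = lim_{s→0} 2/(s+3) = 2/3

Final answer: 2/3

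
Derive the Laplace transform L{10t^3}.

L{10t^3} = 10 · L{t^3} = 10 · 6/s^4 = 60/s^4

Final answer: 60/s^4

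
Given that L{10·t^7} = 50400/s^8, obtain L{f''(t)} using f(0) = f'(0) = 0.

L{f''(t)} = s²F(s) - sf(0) - f'(0) = s²·50400/s^8 - 0 - 0 = 50400/s^6

Final answer: 50400/s^6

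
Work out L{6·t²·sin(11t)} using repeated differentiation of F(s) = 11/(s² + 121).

F(s) = 11/(s² + 121). F'(s) = -22s/(s² + 121)². F''(s) = -22(121 - 3s²)/(s² + 121)³ = (66s² - 2662)/(s² + 121)³. So L{t²·sin(11t)} = (-1)² F''(s) = (66s² - 2662)/(s² + 121)³. Then L{6·t²·sin(11t)} = 6·(66s² - 2662)/(s² + 121)³ = (396s² - 15972)/(s² + 121)³

Final answer: (396s² - 15972)/(s² + 121)³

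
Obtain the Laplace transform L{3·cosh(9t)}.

L{cosh(ωt)} = s/(s² - ω²), so L{cosh(9t)} = s/(s² - 81). Then L{3·cosh(9t)} = 3·s/(s² - 81) = 3s/(s² - 81)

Final answer: 3s/(s² - 81)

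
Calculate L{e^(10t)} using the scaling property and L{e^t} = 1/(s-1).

Using L{f(at)} = (1/a)F(s/a) with a=10 and f(t) = e^t: L{e^(10t)} = (1/10) · 1/((s/10)-1) = (1/10) · 10/(s-10) = 1/(s-10)

Final answer: 1/(s-10)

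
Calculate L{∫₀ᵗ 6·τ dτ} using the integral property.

L{∫₀ᵗ f(τ)dτ} = F(s)/s with f(t) = 6t. F(s) = 6/s^2, so L{∫₀ᵗ 6·τ dτ} = (6/s^2)/s = 6/s^3. (Check: ∫₀ᵗ 6·τ dτ = 6t^2/2.)

Final answer: 6/s^3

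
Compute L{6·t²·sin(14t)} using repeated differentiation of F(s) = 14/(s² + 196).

F(s) = 14/(s² + 196). F'(s) = -28s/(s² + 196)². F''(s) = -28(196 - 3s²)/(s² + 196)³ = (84s² - 5488)/(s² + 196)³. So L{t²·sin(14t)} = (-1)² F''(s) = (84s² - 5488)/(s² + 196)³. Then L{6·t²·sin(14t)} = 6·(84s² - 5488)/(s² + 196)³ = (504s² - 32928)/(s² + 196)³

Final answer: (504s² - 32928)/(s² + 196)³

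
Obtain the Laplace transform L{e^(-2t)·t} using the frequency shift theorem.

L{e^(at)·t^n} = n!/(s-a)^(n+1), so L{e^(-2t)·t} = 1/(s+2)^2

Final answer: 1/(s+2)^2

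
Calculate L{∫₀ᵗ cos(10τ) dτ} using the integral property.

L{∫₀ᵗ f(τ)dτ} = F(s)/s with F(s) = s/(s² + 100), so the result is (s/(s² + 100))/s = 1/(s² + 100)

Final answer: 1/(s² + 100)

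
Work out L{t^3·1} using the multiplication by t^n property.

L{1} = 1/s. d^1/ds^1[1/s] = -1/s². d^2/ds^2[1/s] = 2/s^3. d^3/ds^3[1/s] = -6/s^4. So L{t^3} = (-1)^{3}·-6/s^4 = 6/s^4

Final answer: 6/s^4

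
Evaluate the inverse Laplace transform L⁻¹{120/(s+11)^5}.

L⁻¹{n!/(s-a)^(n+1)} = t^n·e^(at) with n=4, a=-11. So L⁻¹{24/(s+11)^5} = t^4·e^(-11t), and L⁻¹{120/(s+11)^5} = (120/24)·t^4·e^(-11t) = 5·t^4·e^(-11t)

Final answer: 5·t^4·e^(-11t)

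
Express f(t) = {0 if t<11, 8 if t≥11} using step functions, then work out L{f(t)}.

f(t) = 8·u(t-11). L{u(t-11)} = e^(-11s)/s, so L{f(t)} = 8·e^(-11s)/s

Final answer: 8·e^(-11s)/s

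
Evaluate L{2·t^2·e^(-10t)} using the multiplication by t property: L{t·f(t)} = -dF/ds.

Using L{t^n·e^(at)} = n!/(s-a)^(n+1), L{t^2·e^(-10t)} = 2/(s+10)^3, so L{2·t^2·e^(-10t)} = 2·2/(s+10)^3 = 4/(s+10)^3

Final answer: 4/(s+10)^3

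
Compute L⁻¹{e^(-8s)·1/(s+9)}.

L⁻¹{1/(s+9)} = e^(-9t). By the time shift theorem, L⁻¹{e^(-as)F(s)} = u(t-a)f(t-a) with a=8, so L⁻¹{e^(-8s)·1/(s+9)} = u(t-8)·e^(-9(t-8))

Final answer: u(t-8)·e^(-9(t-8))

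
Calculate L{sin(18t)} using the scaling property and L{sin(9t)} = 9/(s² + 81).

Using L{f(at)} = (1/a)F(s/a) with a=2: L{sin(18t)} = (1/2) · 9/((s/2)² + 81) = (1/2) · 9·4/(s² + 324) = 18/(s² + 324)

Final answer: 18/(s² + 324)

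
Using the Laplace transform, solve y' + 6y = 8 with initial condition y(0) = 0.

sY + 6Y = 8/s. Y = 8/(s(s+6)). Partial fractions: Y = 4/3/s - 4/3/(s+6)

Final answer: y(t) = 4/3(1 - e^(-6t))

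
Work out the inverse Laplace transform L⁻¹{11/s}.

L⁻¹{c/s} = c, so L⁻¹{11/s} = 11

Final answer: 11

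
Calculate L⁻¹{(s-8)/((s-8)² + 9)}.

Using frequency shift: L⁻¹{(s-a)/((s-a)² + b²)} = e^(at)cos(bt). Here a=8, b=3

Final answer: e^(8t)·cos(3t)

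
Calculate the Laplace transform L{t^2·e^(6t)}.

L{t^n·e^(at)} = n!/(s-a)^(n+1), so L{t^2·e^(6t)} = 2/(s-6)^3

Final answer: 2/(s-6)^3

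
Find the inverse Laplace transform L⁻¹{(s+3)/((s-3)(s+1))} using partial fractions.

Using partial fractions, f(t) = (6e^(3t) - 2e^(-t))/4

Final answer: (6e^(3t) - 2e^(-t))/4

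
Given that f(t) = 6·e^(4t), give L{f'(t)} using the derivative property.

f(0) = 6, F(s) = 6/(s-4). L{f'(t)} = s·F(s) - f(0) = 6s/(s-4) - 6 = (6s - 6(s-4))/(s-4) = 24/(s-4)

Final answer: 24/(s-4)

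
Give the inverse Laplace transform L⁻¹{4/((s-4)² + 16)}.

Using frequency shift, L⁻¹{4/((s-4)² + 16)} = e^(4t)·sin(4t)

Final answer: e^(4t)·sin(4t)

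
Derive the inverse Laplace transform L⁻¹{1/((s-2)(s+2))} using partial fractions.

Decompose: A/(s-2) + B/(s+2). A = 1/4, B = -1/4. f(t) = (e^(2t) - e^(-2t))/4

Final answer: (e^(2t) - e^(-2t))/4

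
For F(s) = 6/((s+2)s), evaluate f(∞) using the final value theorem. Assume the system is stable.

f(∞) = lim_{s→0} sF(s) = lim_{s→0} 6/(s+2) = 3

Final answer: 3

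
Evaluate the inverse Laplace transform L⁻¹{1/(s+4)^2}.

L⁻¹{n!/(s-a)^(n+1)} = t^n·e^(at), so L⁻¹{1/(s+4)^2} = t·e^(-4t)

Final answer: t·e^(-4t)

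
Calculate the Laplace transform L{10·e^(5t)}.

L{e^(at)} = 1/(s-a), so L{e^(5t)} = 1/(s-5). Then L{10·e^(5t)} = 10/(s-5)

Final answer: 10/(s-5)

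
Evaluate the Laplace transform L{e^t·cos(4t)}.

L{e^(at)·cos(ωt)} = (s-a)/((s-a)² + ω²), so L{e^t·cos(4t)} = (s-1)/((s-1)² + 16)

Final answer: (s-1)/((s-1)² + 16)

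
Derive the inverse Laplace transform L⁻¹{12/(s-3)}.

L⁻¹{1/(s-a)} = e^(at), so L⁻¹{1/(s-3)} = e^(3t), and L⁻¹{12/(s-3)} = 12·e^(3t)

Final answer: 12·e^(3t)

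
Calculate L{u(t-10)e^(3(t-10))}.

u(t-a)f(t-a) with f(t)=e^(3t). L{e^(3t)} = 1/(s-3). By time shift: e^(-10s)/(s-3)

Final answer: e^(-10s)/(s-3)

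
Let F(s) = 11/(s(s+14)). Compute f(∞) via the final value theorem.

f(∞) = lim_{s→0} s·11/(s(s+14)) = lim_{s→0} 11/(s+14) = 11/14 = 11/14

Final answer: 11/14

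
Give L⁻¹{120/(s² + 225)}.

This is the form c·a/(s² + a²) with a = 15, c = 8. L⁻¹ = 8·sin(15t)

Final answer: 8·sin(15t)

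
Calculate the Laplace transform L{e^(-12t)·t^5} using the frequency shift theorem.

L{e^(at)·t^n} = n!/(s-a)^(n+1), so L{e^(-12t)·t^5} = 120/(s+12)^6

Final answer: 120/(s+12)^6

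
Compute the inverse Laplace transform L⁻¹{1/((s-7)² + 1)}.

Using frequency shift, L⁻¹{1/((s-7)² + 1)} = e^(7t)·sin(t)

Final answer: e^(7t)·sin(t)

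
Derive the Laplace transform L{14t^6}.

L{14t^6} = 14 · L{t^6} = 14 · 720/s^7 = 10080/s^7

Final answer: 10080/s^7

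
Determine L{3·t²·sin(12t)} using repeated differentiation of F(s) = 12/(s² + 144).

F(s) = 12/(s² + 144). F'(s) = -24s/(s² + 144)². F''(s) = -24(144 - 3s²)/(s² + 144)³ = (72s² - 3456)/(s² + 144)³. So L{t²·sin(12t)} = (-1)² F''(s) = (72s² - 3456)/(s² + 144)³. Then L{3·t²·sin(12t)} = 3·(72s² - 3456)/(s² + 144)³ = (216s² - 10368)/(s² + 144)³

Final answer: (216s² - 10368)/(s² + 144)³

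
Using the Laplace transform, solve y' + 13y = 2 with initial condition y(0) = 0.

sY + 13Y = 2/s. Y = 2/(s(s+13)). Partial fractions: Y = 2/13/s - 2/13/(s+13)

Final answer: y(t) = 2/13(1 - e^(-13t))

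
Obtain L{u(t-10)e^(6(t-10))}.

u(t-a)f(t-a) with f(t)=e^(6t). L{e^(6t)} = 1/(s-6). By time shift: e^(-10s)/(s-6)

Final answer: e^(-10s)/(s-6)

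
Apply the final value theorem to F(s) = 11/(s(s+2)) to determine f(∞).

f(∞) = lim_{s→0} s·11/(s(s+2)) = lim_{s→0} 11/(s+2) = 11/2 = 11/2

Final answer: 11/2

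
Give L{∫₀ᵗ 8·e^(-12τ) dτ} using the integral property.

L{∫₀ᵗ f(τ)dτ} = F(s)/s with F(s) = 8/(s+12), so L{∫₀ᵗ 8·e^(-12τ) dτ} = 8/(s(s+12))

Final answer: 8/(s(s+12))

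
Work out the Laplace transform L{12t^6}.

L{12t^6} = 12 · L{t^6} = 12 · 720/s^7 = 8640/s^7

Final answer: 8640/s^7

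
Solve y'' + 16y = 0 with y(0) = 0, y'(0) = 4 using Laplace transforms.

L{y''} + 16L{y} = 0. s²Y - 0 - 4 + 16Y = 0. Y(s² + 16) = 4. Y = (4)/(s² + 16). Inverting: y(t) = sin(4t)

Final answer: y(t) = sin(4t)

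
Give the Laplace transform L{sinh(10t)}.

L{sinh(ωt)} = ω/(s² - ω²), so L{sinh(10t)} = 10/(s² - 100)

Final answer: 10/(s² - 100)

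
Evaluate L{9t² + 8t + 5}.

L{9t² + 8t + 5} = 9·2/s³ + 8/s² + 5/s = 18/s³ + 8/s² + 5/s

Final answer: 18/s³ + 8/s² + 5/s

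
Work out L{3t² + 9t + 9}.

L{3t² + 9t + 9} = 3·2/s³ + 9/s² + 9/s = 6/s³ + 9/s² + 9/s

Final answer: 6/s³ + 9/s² + 9/s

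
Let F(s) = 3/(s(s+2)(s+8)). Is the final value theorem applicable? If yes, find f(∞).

Poles of sF(s) = 3/((s+2)(s+8)) are at s = -2 and s = -8, both in the left half-plane. Theorem applies. f(∞) = lim_{s→0} sF(s) = 3/(2·8) = 3/16

Final answer: 3/16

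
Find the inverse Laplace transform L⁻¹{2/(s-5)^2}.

L⁻¹{n!/(s-a)^(n+1)} = t^n·e^(at) with n=1, a=5. So L⁻¹{1/(s-5)^2} = t·e^(5t), and L⁻¹{2/(s-5)^2} = (2/1)·t·e^(5t) = 2·t·e^(5t)

Final answer: 2·t·e^(5t)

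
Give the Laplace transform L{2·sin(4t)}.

L{sin(ωt)} = ω/(s² + ω²), so L{sin(4t)} = 4/(s² + 16). Then L{2·sin(4t)} = 2·4/(s² + 16) = 8/(s² + 16)

Final answer: 8/(s² + 16)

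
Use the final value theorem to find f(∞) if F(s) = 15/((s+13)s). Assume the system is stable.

f(∞) = lim_{s→0} sF(s) = lim_{s→0} 15/(s+13) = 15/13

Final answer: 15/13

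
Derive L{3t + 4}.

L{3t + 4} = 3·L{t} + 4·L{1} = 3/s² + 4/s

Final answer: 3/s² + 4/s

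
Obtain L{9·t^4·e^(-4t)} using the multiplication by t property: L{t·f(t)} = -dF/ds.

Using L{t^n·e^(at)} = n!/(s-a)^(n+1), L{t^4·e^(-4t)} = 24/(s+4)^5, so L{9·t^4·e^(-4t)} = 9·24/(s+4)^5 = 216/(s+4)^5

Final answer: 216/(s+4)^5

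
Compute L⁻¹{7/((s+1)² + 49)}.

Form: b/((s-a)² + b²) → e^(at)sin(bt). With a=-1, b=7

Final answer: e^(-t)·sin(7t)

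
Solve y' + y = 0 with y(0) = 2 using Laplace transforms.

L{y'} + L{y} = 0. sY - 2 + Y = 0. Y(s+1) = 2. Y = 2/(s+1)

Final answer: y(t) = 2e^(-t)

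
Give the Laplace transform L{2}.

L{2} = 2 · L{1} = 2/s

Final answer: 2/s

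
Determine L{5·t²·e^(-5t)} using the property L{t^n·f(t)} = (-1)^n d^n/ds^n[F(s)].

L{e^(-5t)} = 1/(s+5). d/ds[1/(s+5)] = -1/(s+5)². d²/ds²[1/(s+5)] = 2/(s+5)³. So L{t²·e^(-5t)} = (-1)² · 2/(s+5)³ = 2/(s+5)³. Then L{5·t²·e^(-5t)} = 5·2/(s+5)³ = 10/(s+5)³

Final answer: 10/(s+5)³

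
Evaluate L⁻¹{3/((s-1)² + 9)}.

Form: b/((s-a)² + b²) → e^(at)sin(bt). With a=1, b=3

Final answer: e^t·sin(3t)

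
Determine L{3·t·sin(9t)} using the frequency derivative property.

L{sin(9t)} = 9/(s² + 81). By L{t·f(t)} = -F'(s): -d/ds[9/(s² + 81)] = -(9)·(-2s)/(s² + 81)² = 18s/(s² + 81)². Then L{3·t·sin(9t)} = 3·18s/(s² + 81)² = 54s/(s² + 81)²

Final answer: 54s/(s² + 81)²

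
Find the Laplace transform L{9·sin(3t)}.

L{sin(ωt)} = ω/(s² + ω²), so L{sin(3t)} = 3/(s² + 9). Then L{9·sin(3t)} = 9·3/(s² + 9) = 27/(s² + 9)

Final answer: 27/(s² + 9)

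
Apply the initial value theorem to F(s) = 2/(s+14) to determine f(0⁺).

f(0⁺) = lim_{s→∞} s·2/(s+14) = lim_{s→∞} 2s/(s+14) = 2

Final answer: 2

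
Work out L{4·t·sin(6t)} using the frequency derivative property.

L{sin(6t)} = 6/(s² + 36). By L{t·f(t)} = -F'(s): -d/ds[6/(s² + 36)] = -(6)·(-2s)/(s² + 36)² = 12s/(s² + 36)². Then L{4·t·sin(6t)} = 4·12s/(s² + 36)² = 48s/(s² + 36)²

Final answer: 48s/(s² + 36)²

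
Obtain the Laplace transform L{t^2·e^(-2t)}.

L{t^n·e^(at)} = n!/(s-a)^(n+1), so L{t^2·e^(-2t)} = 2/(s+2)^3

Final answer: 2/(s+2)^3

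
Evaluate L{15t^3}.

L{t^n} = n!/s^(n+1). So L{15t^3} = 15·3!/s^4 = 90/s^4

Final answer: 90/s^4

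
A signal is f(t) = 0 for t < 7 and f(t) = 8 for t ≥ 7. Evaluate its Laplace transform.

f(t) = 8·u(t-7). L{u(t-7)} = e^(-7s)/s, so L{f(t)} = 8·e^(-7s)/s

Final answer: 8·e^(-7s)/s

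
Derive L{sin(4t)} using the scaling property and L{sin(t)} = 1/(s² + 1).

Using L{f(at)} = (1/a)F(s/a) with a=4: L{sin(4t)} = (1/4) · 1/((s/4)² + 1) = (1/4) · 1·16/(s² + 16) = 4/(s² + 16)

Final answer: 4/(s² + 16)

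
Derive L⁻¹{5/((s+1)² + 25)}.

Form: b/((s-a)² + b²) → e^(at)sin(bt). With a=-1, b=5

Final answer: e^(-t)·sin(5t)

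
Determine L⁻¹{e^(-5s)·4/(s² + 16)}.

L⁻¹{4/(s² + 16)} = sin(4t). By the time shift theorem, L⁻¹{e^(-as)F(s)} = u(t-a)f(t-a) with a=5, so L⁻¹{e^(-5s)·4/(s² + 16)} = u(t-5)·sin(4(t-5))

Final answer: u(t-5)·sin(4(t-5))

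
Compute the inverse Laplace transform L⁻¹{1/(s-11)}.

L⁻¹{1/(s-a)} = e^(at), so L⁻¹{1/(s-11)} = e^(11t)

Final answer: e^(11t)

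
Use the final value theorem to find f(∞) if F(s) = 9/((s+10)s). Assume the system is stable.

f(∞) = lim_{s→0} sF(s) = lim_{s→0} 9/(s+10) = 9/10

Final answer: 9/10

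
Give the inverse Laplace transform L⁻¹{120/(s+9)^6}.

L⁻¹{n!/(s-a)^(n+1)} = t^n·e^(at), so L⁻¹{120/(s+9)^6} = t^5·e^(-9t)

Final answer: t^5·e^(-9t)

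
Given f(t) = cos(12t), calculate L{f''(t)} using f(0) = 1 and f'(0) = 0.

F(s) = s/(s² + 144). L{f''(t)} = s²F(s) - sf(0) - f'(0) = s³/(s² + 144) - s = (s³ - s(s² + 144))/(s² + 144) = -144s/(s² + 144)

Final answer: -144s/(s² + 144)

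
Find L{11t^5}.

L{t^n} = n!/s^(n+1). So L{11t^5} = 11·5!/s^6 = 1320/s^6

Final answer: 1320/s^6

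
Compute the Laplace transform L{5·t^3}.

L{t^n} = n!/s^(n+1), so L{t^3} = 6/s^4. Then L{5·t^3} = 5·6/s^4 = 30/s^4

Final answer: 30/s^4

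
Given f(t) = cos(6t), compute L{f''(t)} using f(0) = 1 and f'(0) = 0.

F(s) = s/(s² + 36). L{f''(t)} = s²F(s) - sf(0) - f'(0) = s³/(s² + 36) - s = (s³ - s(s² + 36))/(s² + 36) = -36s/(s² + 36)

Final answer: -36s/(s² + 36)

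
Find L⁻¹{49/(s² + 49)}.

This is the form c·a/(s² + a²) with a = 7, c = 7. L⁻¹ = 7·sin(7t)

Final answer: 7·sin(7t)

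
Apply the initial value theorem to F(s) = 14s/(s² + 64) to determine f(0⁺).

f(0⁺) = lim_{s→∞} s·14s/(s² + 64) = lim_{s→∞} 14s²/(s² + 64) = 14

Final answer: 14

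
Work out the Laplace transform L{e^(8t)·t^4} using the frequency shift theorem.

L{e^(at)·t^n} = n!/(s-a)^(n+1), so L{e^(8t)·t^4} = 24/(s-8)^5

Final answer: 24/(s-8)^5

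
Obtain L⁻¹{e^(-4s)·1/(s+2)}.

L⁻¹{1/(s+2)} = e^(-2t). By the time shift theorem, L⁻¹{e^(-as)F(s)} = u(t-a)f(t-a) with a=4, so L⁻¹{e^(-4s)·1/(s+2)} = u(t-4)·e^(-2(t-4))

Final answer: u(t-4)·e^(-2(t-4))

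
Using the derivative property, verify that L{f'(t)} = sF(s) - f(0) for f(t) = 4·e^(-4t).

f'(t) = -16e^(-4t). Direct: L{f'(t)} = -16/(s+4). Property: s·4/(s+4) - 4 = (4s - 4(s+4))/(s+4) = -16/(s+4). ✓

Final answer: -16/(s+4)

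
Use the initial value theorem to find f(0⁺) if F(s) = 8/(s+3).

f(0⁺) = lim_{s→∞} s·8/(s+3) = lim_{s→∞} 8s/(s+3) = 8

Final answer: 8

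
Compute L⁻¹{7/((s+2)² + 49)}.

Form: b/((s-a)² + b²) → e^(at)sin(bt). With a=-2, b=7

Final answer: e^(-2t)·sin(7t)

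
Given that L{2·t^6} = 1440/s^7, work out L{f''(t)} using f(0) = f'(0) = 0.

L{f''(t)} = s²F(s) - sf(0) - f'(0) = s²·1440/s^7 - 0 - 0 = 1440/s^5

Final answer: 1440/s^5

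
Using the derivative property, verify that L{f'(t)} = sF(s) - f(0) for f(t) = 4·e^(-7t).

f'(t) = -28e^(-7t). Direct: L{f'(t)} = -28/(s+7). Property: s·4/(s+7) - 4 = (4s - 4(s+7))/(s+7) = -28/(s+7). ✓

Final answer: -28/(s+7)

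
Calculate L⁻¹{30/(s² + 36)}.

This is the form c·a/(s² + a²) with a = 6, c = 5. L⁻¹ = 5·sin(6t)

Final answer: 5·sin(6t)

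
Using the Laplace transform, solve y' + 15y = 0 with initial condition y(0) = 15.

L{y'} + 15L{y} = 0. sY - 15 + 15Y = 0. Y(s+15) = 15. Y = 15/(s+15)

Final answer: y(t) = 15e^(-15t)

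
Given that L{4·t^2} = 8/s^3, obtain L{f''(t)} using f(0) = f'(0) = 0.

L{f''(t)} = s²F(s) - sf(0) - f'(0) = s²·8/s^3 - 0 - 0 = 8/s

Final answer: 8/s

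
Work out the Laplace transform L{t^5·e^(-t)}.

L{t^n·e^(at)} = n!/(s-a)^(n+1), so L{t^5·e^(-t)} = 120/(s+1)^6

Final answer: 120/(s+1)^6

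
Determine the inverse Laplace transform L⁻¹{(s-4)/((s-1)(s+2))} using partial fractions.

Using partial fractions, f(t) = (-3e^t + 6e^(-2t))/3

Final answer: (-3e^t + 6e^(-2t))/3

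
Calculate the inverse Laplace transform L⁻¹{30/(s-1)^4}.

L⁻¹{n!/(s-a)^(n+1)} = t^n·e^(at) with n=3, a=1. So L⁻¹{6/(s-1)^4} = t^3·e^t, and L⁻¹{30/(s-1)^4} = (30/6)·t^3·e^t = 5·t^3·e^t

Final answer: 5·t^3·e^t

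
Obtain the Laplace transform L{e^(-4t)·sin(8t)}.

L{e^(at)·sin(ωt)} = ω/((s-a)² + ω²), so L{e^(-4t)·sin(8t)} = 8/((s+4)² + 64)

Final answer: 8/((s+4)² + 64)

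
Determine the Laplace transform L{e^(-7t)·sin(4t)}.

L{e^(at)·sin(ωt)} = ω/((s-a)² + ω²), so L{e^(-7t)·sin(4t)} = 4/((s+7)² + 16)

Final answer: 4/((s+7)² + 16)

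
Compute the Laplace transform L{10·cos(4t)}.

L{cos(ωt)} = s/(s² + ω²), so L{cos(4t)} = s/(s² + 16). Then L{10·cos(4t)} = 10·s/(s² + 16) = 10s/(s² + 16)

Final answer: 10s/(s² + 16)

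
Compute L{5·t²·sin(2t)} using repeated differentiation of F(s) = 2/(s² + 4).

F(s) = 2/(s² + 4). F'(s) = -4s/(s² + 4)². F''(s) = -4(4 - 3s²)/(s² + 4)³ = (12s² - 16)/(s² + 4)³. So L{t²·sin(2t)} = (-1)² F''(s) = (12s² - 16)/(s² + 4)³. Then L{5·t²·sin(2t)} = 5·(12s² - 16)/(s² + 4)³ = (60s² - 80)/(s² + 4)³

Final answer: (60s² - 80)/(s² + 4)³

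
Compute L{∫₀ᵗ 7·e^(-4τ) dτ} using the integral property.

L{∫₀ᵗ f(τ)dτ} = F(s)/s with F(s) = 7/(s+4), so L{∫₀ᵗ 7·e^(-4τ) dτ} = 7/(s(s+4))

Final answer: 7/(s(s+4))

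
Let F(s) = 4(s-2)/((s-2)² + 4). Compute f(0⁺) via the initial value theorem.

f(0⁺) = lim_{s→∞} sF(s) = lim_{s→∞} 4s(s-2)/((s-2)² + 4) = 4

Final answer: 4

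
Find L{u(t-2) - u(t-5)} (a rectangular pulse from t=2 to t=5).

L{u(t-a)} = e^(-as)/s. L{u(t-2) - u(t-5)} = (e^(-2s) - e^(-5s))/s

Final answer: (e^(-2s) - e^(-5s))/s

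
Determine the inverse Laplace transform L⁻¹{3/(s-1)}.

L⁻¹{1/(s-a)} = e^(at), so L⁻¹{1/(s-1)} = e^t, and L⁻¹{3/(s-1)} = 3·e^t

Final answer: 3·e^t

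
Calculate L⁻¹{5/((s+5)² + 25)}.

Form: b/((s-a)² + b²) → e^(at)sin(bt). With a=-5, b=5

Final answer: e^(-5t)·sin(5t)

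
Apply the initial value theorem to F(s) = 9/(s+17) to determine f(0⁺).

f(0⁺) = lim_{s→∞} s·9/(s+17) = lim_{s→∞} 9s/(s+17) = 9

Final answer: 9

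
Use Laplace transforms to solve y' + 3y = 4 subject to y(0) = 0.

sY + 3Y = 4/s. Y = 4/(s(s+3)). Partial fractions: Y = 4/3/s - 4/3/(s+3)

Final answer: y(t) = 4/3(1 - e^(-3t))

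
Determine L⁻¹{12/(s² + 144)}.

This is the form c·a/(s² + a²) with a = 12. L⁻¹ = sin(12t)

Final answer: sin(12t)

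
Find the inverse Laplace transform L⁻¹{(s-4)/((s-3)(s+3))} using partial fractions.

Using partial fractions, f(t) = (-e^(3t) + 7e^(-3t))/6

Final answer: (-e^(3t) + 7e^(-3t))/6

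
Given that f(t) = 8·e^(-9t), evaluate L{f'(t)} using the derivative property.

f(0) = 8, F(s) = 8/(s+9). L{f'(t)} = s·F(s) - f(0) = 8s/(s+9) - 8 = (8s - 8(s+9))/(s+9) = -72/(s+9)

Final answer: -72/(s+9)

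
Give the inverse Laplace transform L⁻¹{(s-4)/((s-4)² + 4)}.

Using frequency shift, L⁻¹{(s-4)/((s-4)² + 4)} = e^(4t)·cos(2t)

Final answer: e^(4t)·cos(2t)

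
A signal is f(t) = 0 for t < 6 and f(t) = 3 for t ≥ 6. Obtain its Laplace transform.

f(t) = 3·u(t-6). L{u(t-6)} = e^(-6s)/s, so L{f(t)} = 3·e^(-6s)/s

Final answer: 3·e^(-6s)/s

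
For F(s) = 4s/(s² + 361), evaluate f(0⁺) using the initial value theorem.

f(0⁺) = lim_{s→∞} s·4s/(s² + 361) = lim_{s→∞} 4s²/(s² + 361) = 4

Final answer: 4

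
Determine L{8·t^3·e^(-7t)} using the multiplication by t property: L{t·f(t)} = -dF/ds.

Using L{t^n·e^(at)} = n!/(s-a)^(n+1), L{t^3·e^(-7t)} = 6/(s+7)^4, so L{8·t^3·e^(-7t)} = 8·6/(s+7)^4 = 48/(s+7)^4

Final answer: 48/(s+7)^4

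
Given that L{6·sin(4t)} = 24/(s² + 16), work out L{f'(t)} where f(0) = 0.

L{f'(t)} = s·F(s) - f(0) = s·24/(s² + 16) - 0 = 24s/(s² + 16)

Final answer: 24s/(s² + 16)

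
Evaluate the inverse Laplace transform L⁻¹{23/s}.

L⁻¹{c/s} = c, so L⁻¹{23/s} = 23

Final answer: 23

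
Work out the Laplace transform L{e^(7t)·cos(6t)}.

L{e^(at)·cos(ωt)} = (s-a)/((s-a)² + ω²), so L{e^(7t)·cos(6t)} = (s-7)/((s-7)² + 36)

Final answer: (s-7)/((s-7)² + 36)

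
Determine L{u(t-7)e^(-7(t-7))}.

u(t-a)f(t-a) with f(t)=e^(-7t). L{e^(-7t)} = 1/(s+7). By time shift: e^(-7s)/(s+7)

Final answer: e^(-7s)/(s+7)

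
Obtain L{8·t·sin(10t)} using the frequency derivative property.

L{sin(10t)} = 10/(s² + 100). By L{t·f(t)} = -F'(s): -d/ds[10/(s² + 100)] = -(10)·(-2s)/(s² + 100)² = 20s/(s² + 100)². Then L{8·t·sin(10t)} = 8·20s/(s² + 100)² = 160s/(s² + 100)²

Final answer: 160s/(s² + 100)²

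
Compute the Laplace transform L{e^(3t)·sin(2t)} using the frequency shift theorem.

Frequency shift: L{e^(at)f(t)} = F(s-a). L{e^(3t)·sin(2t)} = 2/((s-3)² + 4)

Final answer: 2/((s-3)² + 4)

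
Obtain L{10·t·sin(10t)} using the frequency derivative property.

L{sin(10t)} = 10/(s² + 100). By L{t·f(t)} = -F'(s): -d/ds[10/(s² + 100)] = -(10)·(-2s)/(s² + 100)² = 20s/(s² + 100)². Then L{10·t·sin(10t)} = 10·20s/(s² + 100)² = 200s/(s² + 100)²

Final answer: 200s/(s² + 100)²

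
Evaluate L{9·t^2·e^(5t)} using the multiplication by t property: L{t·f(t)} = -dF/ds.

Using L{t^n·e^(at)} = n!/(s-a)^(n+1), L{t^2·e^(5t)} = 2/(s-5)^3, so L{9·t^2·e^(5t)} = 9·2/(s-5)^3 = 18/(s-5)^3

Final answer: 18/(s-5)^3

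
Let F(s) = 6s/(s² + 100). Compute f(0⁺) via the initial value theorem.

f(0⁺) = lim_{s→∞} s·6s/(s² + 100) = lim_{s→∞} 6s²/(s² + 100) = 6

Final answer: 6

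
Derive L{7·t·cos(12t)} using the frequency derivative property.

L{cos(12t)} = s/(s² + 144). Derivative: d/ds[s/(s² + 144)] = [(s² + 144) - s·2s]/(s² + 144)² = (144 - s²)/(s² + 144)². So L{t·cos(12t)} = -F'(s) = (s² - 144)/(s² + 144)². Then L{7·t·cos(12t)} = 7·(s² - 144)/(s² + 144)²

Final answer: 7·(s² - 144)/(s² + 144)²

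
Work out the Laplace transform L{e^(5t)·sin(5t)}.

L{e^(at)·sin(ωt)} = ω/((s-a)² + ω²), so L{e^(5t)·sin(5t)} = 5/((s-5)² + 25)

Final answer: 5/((s-5)² + 25)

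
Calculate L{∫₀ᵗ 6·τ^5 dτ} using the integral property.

L{∫₀ᵗ f(τ)dτ} = F(s)/s with f(t) = 6t^5. F(s) = 720/s^6, so L{∫₀ᵗ 6·τ^5 dτ} = (720/s^6)/s = 720/s^7. (Check: ∫₀ᵗ 6·τ^5 dτ = 6t^6/6.)

Final answer: 720/s^7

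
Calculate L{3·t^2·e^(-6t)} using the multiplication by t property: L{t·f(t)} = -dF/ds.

Using L{t^n·e^(at)} = n!/(s-a)^(n+1), L{t^2·e^(-6t)} = 2/(s+6)^3, so L{3·t^2·e^(-6t)} = 3·2/(s+6)^3 = 6/(s+6)^3

Final answer: 6/(s+6)^3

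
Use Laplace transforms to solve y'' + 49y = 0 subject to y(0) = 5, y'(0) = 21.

L{y''} + 49L{y} = 0. s²Y - 5s - 21 + 49Y = 0. Y(s² + 49) = 5s + 21. Y = (5s + 21)/(s² + 49). Inverting: y(t) = 5cos(7t) + 3sin(7t)

Final answer: y(t) = 5cos(7t) + 3sin(7t)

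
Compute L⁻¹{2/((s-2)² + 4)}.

Form: b/((s-a)² + b²) → e^(at)sin(bt). With a=2, b=2

Final answer: e^(2t)·sin(2t)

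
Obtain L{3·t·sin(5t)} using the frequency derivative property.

L{sin(5t)} = 5/(s² + 25). By L{t·f(t)} = -F'(s): -d/ds[5/(s² + 25)] = -(5)·(-2s)/(s² + 25)² = 10s/(s² + 25)². Then L{3·t·sin(5t)} = 3·10s/(s² + 25)² = 30s/(s² + 25)²

Final answer: 30s/(s² + 25)²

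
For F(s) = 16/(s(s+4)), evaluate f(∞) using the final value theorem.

f(∞) = lim_{s→0} s·16/(s(s+4)) = lim_{s→0} 16/(s+4) = 16/4 = 4

Final answer: 4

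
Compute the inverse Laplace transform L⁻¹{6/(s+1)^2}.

L⁻¹{n!/(s-a)^(n+1)} = t^n·e^(at) with n=1, a=-1. So L⁻¹{1/(s+1)^2} = t·e^(-t), and L⁻¹{6/(s+1)^2} = (6/1)·t·e^(-t) = 6·t·e^(-t)

Final answer: 6·t·e^(-t)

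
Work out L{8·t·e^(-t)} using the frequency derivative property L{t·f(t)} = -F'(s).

L{e^(-t)} = 1/(s+1). By frequency derivative: L{t·e^(-t)} = -d/ds[1/(s+1)] = -(-1)/(s+1)² = 1/(s+1)². Then L{8·t·e^(-t)} = 8·1/(s+1)² = 8/(s+1)²

Final answer: 8/(s+1)²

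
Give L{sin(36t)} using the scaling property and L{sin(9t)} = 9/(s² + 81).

Using L{f(at)} = (1/a)F(s/a) with a=4: L{sin(36t)} = (1/4) · 9/((s/4)² + 81) = (1/4) · 9·16/(s² + 1296) = 36/(s² + 1296)

Final answer: 36/(s² + 1296)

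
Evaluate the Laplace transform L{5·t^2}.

L{t^n} = n!/s^(n+1), so L{t^2} = 2/s^3. Then L{5·t^2} = 5·2/s^3 = 10/s^3

Final answer: 10/s^3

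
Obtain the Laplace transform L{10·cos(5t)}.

L{cos(ωt)} = s/(s² + ω²), so L{cos(5t)} = s/(s² + 25). Then L{10·cos(5t)} = 10·s/(s² + 25) = 10s/(s² + 25)

Final answer: 10s/(s² + 25)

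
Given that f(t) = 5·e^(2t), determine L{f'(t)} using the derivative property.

f(0) = 5, F(s) = 5/(s-2). L{f'(t)} = s·F(s) - f(0) = 5s/(s-2) - 5 = (5s - 5(s-2))/(s-2) = 10/(s-2)

Final answer: 10/(s-2)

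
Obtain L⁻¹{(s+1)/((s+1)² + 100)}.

Using frequency shift: L⁻¹{(s-a)/((s-a)² + b²)} = e^(at)cos(bt). Here a=-1, b=10

Final answer: e^(-t)·cos(10t)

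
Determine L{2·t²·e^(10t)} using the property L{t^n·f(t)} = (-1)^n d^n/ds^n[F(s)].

L{e^(10t)} = 1/(s-10). d/ds[1/(s-10)] = -1/(s-10)². d²/ds²[1/(s-10)] = 2/(s-10)³. So L{t²·e^(10t)} = (-1)² · 2/(s-10)³ = 2/(s-10)³. Then L{2·t²·e^(10t)} = 2·2/(s-10)³ = 4/(s-10)³

Final answer: 4/(s-10)³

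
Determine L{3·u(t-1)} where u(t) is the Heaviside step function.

L{u(t-a)} = e^(-as)/s. Here a=1, so L{u(t-1)} = e^(-s)/s, and L{3·u(t-1)} = 3·e^(-s)/s

Final answer: 3·e^(-s)/s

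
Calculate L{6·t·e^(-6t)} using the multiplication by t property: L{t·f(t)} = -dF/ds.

Using L{t^n·e^(at)} = n!/(s-a)^(n+1), L{t·e^(-6t)} = 1/(s+6)^2, so L{6·t·e^(-6t)} = 6·1/(s+6)^2 = 6/(s+6)^2

Final answer: 6/(s+6)^2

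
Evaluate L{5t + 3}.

L{5t + 3} = 5·L{t} + 3·L{1} = 5/s² + 3/s

Final answer: 5/s² + 3/s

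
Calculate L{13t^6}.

L{t^n} = n!/s^(n+1). So L{13t^6} = 13·6!/s^7 = 9360/s^7

Final answer: 9360/s^7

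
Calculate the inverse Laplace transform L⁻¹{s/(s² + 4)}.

L⁻¹{s/(s² + 4)} = cos(2t)

Final answer: cos(2t)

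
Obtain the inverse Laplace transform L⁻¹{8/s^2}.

L⁻¹{n!/s^(n+1)} = t^n with n=1. So L⁻¹{1/s^2} = t, and L⁻¹{8/s^2} = (8/1)·t = 8·t

Final answer: 8·t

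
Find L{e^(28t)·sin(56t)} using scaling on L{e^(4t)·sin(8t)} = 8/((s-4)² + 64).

Scaling with a=7: L{e^(28t)·sin(56t)} = (1/7) · 8/((s/7-4)² + 64). Simplifying: 56/((s-28)² + 3136)

Final answer: 56/((s-28)² + 3136)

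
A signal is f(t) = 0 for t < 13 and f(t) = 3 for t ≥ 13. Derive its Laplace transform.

f(t) = 3·u(t-13). L{u(t-13)} = e^(-13s)/s, so L{f(t)} = 3·e^(-13s)/s

Final answer: 3·e^(-13s)/s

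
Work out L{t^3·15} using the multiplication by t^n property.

L{15} = 15/s. d^1/ds^1[1/s] = -1/s². d^2/ds^2[1/s] = 2/s^3. d^3/ds^3[1/s] = -6/s^4. So L{t^3} = (-1)^{3}·-6/s^4 = 6/s^4. Then L{t^3·15} = 15·6/s^4 = 90/s^4

Final answer: 90/s^4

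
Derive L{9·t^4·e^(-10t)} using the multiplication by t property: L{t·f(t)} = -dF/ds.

Using L{t^n·e^(at)} = n!/(s-a)^(n+1), L{t^4·e^(-10t)} = 24/(s+10)^5, so L{9·t^4·e^(-10t)} = 9·24/(s+10)^5 = 216/(s+10)^5

Final answer: 216/(s+10)^5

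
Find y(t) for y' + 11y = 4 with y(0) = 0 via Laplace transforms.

sY + 11Y = 4/s. Y = 4/(s(s+11)). Partial fractions: Y = 4/11/s - 4/11/(s+11)

Final answer: y(t) = 4/11(1 - e^(-11t))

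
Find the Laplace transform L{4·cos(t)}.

L{cos(ωt)} = s/(s² + ω²), so L{cos(t)} = s/(s² + 1). Then L{4·cos(t)} = 4·s/(s² + 1) = 4s/(s² + 1)

Final answer: 4s/(s² + 1)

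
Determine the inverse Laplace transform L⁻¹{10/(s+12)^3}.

L⁻¹{n!/(s-a)^(n+1)} = t^n·e^(at) with n=2, a=-12. So L⁻¹{2/(s+12)^3} = t^2·e^(-12t), and L⁻¹{10/(s+12)^3} = (10/2)·t^2·e^(-12t) = 5·t^2·e^(-12t)

Final answer: 5·t^2·e^(-12t)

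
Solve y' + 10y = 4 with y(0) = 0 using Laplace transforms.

sY + 10Y = 4/s. Y = 4/(s(s+10)). Partial fractions: Y = 2/5/s - 2/5/(s+10)

Final answer: y(t) = 2/5(1 - e^(-10t))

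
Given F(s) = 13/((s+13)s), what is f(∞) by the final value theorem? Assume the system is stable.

f(∞) = lim_{s→0} sF(s) = lim_{s→0} 13/(s+13) = 1

Final answer: 1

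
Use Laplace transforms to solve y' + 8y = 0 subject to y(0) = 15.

L{y'} + 8L{y} = 0. sY - 15 + 8Y = 0. Y(s+8) = 15. Y = 15/(s+8)

Final answer: y(t) = 15e^(-8t)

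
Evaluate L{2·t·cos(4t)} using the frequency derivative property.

L{cos(4t)} = s/(s² + 16). Derivative: d/ds[s/(s² + 16)] = [(s² + 16) - s·2s]/(s² + 16)² = (16 - s²)/(s² + 16)². So L{t·cos(4t)} = -F'(s) = (s² - 16)/(s² + 16)². Then L{2·t·cos(4t)} = 2·(s² - 16)/(s² + 16)²

Final answer: 2·(s² - 16)/(s² + 16)²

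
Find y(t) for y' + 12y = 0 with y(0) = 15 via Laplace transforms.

L{y'} + 12L{y} = 0. sY - 15 + 12Y = 0. Y(s+12) = 15. Y = 15/(s+12)

Final answer: y(t) = 15e^(-12t)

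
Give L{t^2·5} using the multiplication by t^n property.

L{5} = 5/s. d^1/ds^1[1/s] = -1/s². d^2/ds^2[1/s] = 2/s^3. So L{t^2} = (-1)^{2}·2/s^3 = 2/s^3. Then L{t^2·5} = 5·2/s^3 = 10/s^3

Final answer: 10/s^3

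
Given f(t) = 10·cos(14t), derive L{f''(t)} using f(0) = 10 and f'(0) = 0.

F(s) = 10s/(s² + 196). L{f''(t)} = s²F(s) - sf(0) - f'(0) = 10s³/(s² + 196) - 10s = (10s³ - 10s(s² + 196))/(s² + 196) = -1960s/(s² + 196)

Final answer: -1960s/(s² + 196)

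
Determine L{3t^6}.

L{t^n} = n!/s^(n+1). So L{3t^6} = 3·6!/s^7 = 2160/s^7

Final answer: 2160/s^7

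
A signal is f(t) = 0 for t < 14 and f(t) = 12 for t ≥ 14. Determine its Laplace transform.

f(t) = 12·u(t-14). L{u(t-14)} = e^(-14s)/s, so L{f(t)} = 12·e^(-14s)/s

Final answer: 12·e^(-14s)/s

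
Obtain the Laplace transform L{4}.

L{4} = 4 · L{1} = 4/s

Final answer: 4/s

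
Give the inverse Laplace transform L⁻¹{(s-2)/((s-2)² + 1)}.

Using frequency shift, L⁻¹{(s-2)/((s-2)² + 1)} = e^(2t)·cos(t)

Final answer: e^(2t)·cos(t)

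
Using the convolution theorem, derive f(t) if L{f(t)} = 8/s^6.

8/s^6 = (8/s)·(1/s^5) = L{8}·L{t^4/24}. By convolution, f(t) = 8*t^4/24 = ∫₀ᵗ 8·τ^4/24 dτ = 8·t^5/120

Final answer: 8·t^5/120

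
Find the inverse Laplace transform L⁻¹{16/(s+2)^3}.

L⁻¹{n!/(s-a)^(n+1)} = t^n·e^(at) with n=2, a=-2. So L⁻¹{2/(s+2)^3} = t^2·e^(-2t), and L⁻¹{16/(s+2)^3} = (16/2)·t^2·e^(-2t) = 8·t^2·e^(-2t)

Final answer: 8·t^2·e^(-2t)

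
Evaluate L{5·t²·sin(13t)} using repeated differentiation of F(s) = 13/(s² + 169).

F(s) = 13/(s² + 169). F'(s) = -26s/(s² + 169)². F''(s) = -26(169 - 3s²)/(s² + 169)³ = (78s² - 4394)/(s² + 169)³. So L{t²·sin(13t)} = (-1)² F''(s) = (78s² - 4394)/(s² + 169)³. Then L{5·t²·sin(13t)} = 5·(78s² - 4394)/(s² + 169)³ = (390s² - 21970)/(s² + 169)³

Final answer: (390s² - 21970)/(s² + 169)³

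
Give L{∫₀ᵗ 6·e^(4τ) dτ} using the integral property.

L{∫₀ᵗ f(τ)dτ} = F(s)/s with F(s) = 6/(s-4), so L{∫₀ᵗ 6·e^(4τ) dτ} = 6/(s(s-4))

Final answer: 6/(s(s-4))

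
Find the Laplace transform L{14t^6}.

L{14t^6} = 14 · L{t^6} = 14 · 720/s^7 = 10080/s^7

Final answer: 10080/s^7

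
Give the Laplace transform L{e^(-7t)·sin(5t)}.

L{e^(at)·sin(ωt)} = ω/((s-a)² + ω²), so L{e^(-7t)·sin(5t)} = 5/((s+7)² + 25)

Final answer: 5/((s+7)² + 25)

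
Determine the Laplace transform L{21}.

L{21} = 21 · L{1} = 21/s

Final answer: 21/s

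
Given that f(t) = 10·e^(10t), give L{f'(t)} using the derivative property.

f(0) = 10, F(s) = 10/(s-10). L{f'(t)} = s·F(s) - f(0) = 10s/(s-10) - 10 = (10s - 10(s-10))/(s-10) = 100/(s-10)

Final answer: 100/(s-10)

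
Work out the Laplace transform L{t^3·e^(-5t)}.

L{t^n·e^(at)} = n!/(s-a)^(n+1), so L{t^3·e^(-5t)} = 6/(s+5)^4

Final answer: 6/(s+5)^4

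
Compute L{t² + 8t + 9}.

L{t² + 8t + 9} = 2/s³ + 8/s² + 9/s = 2/s³ + 8/s² + 9/s

Final answer: 2/s³ + 8/s² + 9/s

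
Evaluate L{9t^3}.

L{t^n} = n!/s^(n+1). So L{9t^3} = 9·3!/s^4 = 54/s^4

Final answer: 54/s^4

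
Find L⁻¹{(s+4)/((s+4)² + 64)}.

Using frequency shift: L⁻¹{(s-a)/((s-a)² + b²)} = e^(at)cos(bt). Here a=-4, b=8

Final answer: e^(-4t)·cos(8t)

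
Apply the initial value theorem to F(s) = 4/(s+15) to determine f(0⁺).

f(0⁺) = lim_{s→∞} s·4/(s+15) = lim_{s→∞} 4s/(s+15) = 4

Final answer: 4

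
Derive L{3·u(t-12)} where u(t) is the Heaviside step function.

L{u(t-a)} = e^(-as)/s. Here a=12, so L{u(t-12)} = e^(-12s)/s, and L{3·u(t-12)} = 3·e^(-12s)/s

Final answer: 3·e^(-12s)/s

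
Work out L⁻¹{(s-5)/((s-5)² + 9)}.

Using frequency shift: L⁻¹{(s-a)/((s-a)² + b²)} = e^(at)cos(bt). Here a=5, b=3

Final answer: e^(5t)·cos(3t)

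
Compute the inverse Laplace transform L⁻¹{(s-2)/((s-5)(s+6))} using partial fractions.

Using partial fractions, f(t) = (3e^(5t) + 8e^(-6t))/11

Final answer: (3e^(5t) + 8e^(-6t))/11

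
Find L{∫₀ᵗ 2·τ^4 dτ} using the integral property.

L{∫₀ᵗ f(τ)dτ} = F(s)/s with f(t) = 2t^4. F(s) = 48/s^5, so L{∫₀ᵗ 2·τ^4 dτ} = (48/s^5)/s = 48/s^6. (Check: ∫₀ᵗ 2·τ^4 dτ = 2t^5/5.)

Final answer: 48/s^6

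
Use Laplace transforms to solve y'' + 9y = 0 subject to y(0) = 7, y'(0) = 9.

L{y''} + 9L{y} = 0. s²Y - 7s - 9 + 9Y = 0. Y(s² + 9) = 7s + 9. Y = (7s + 9)/(s² + 9). Inverting: y(t) = 7cos(3t) + 3sin(3t)

Final answer: y(t) = 7cos(3t) + 3sin(3t)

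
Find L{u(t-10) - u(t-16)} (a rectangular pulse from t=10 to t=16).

L{u(t-a)} = e^(-as)/s. L{u(t-10) - u(t-16)} = (e^(-10s) - e^(-16s))/s

Final answer: (e^(-10s) - e^(-16s))/s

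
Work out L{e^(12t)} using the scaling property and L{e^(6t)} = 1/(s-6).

Using L{f(at)} = (1/a)F(s/a) with a=2 and f(t) = e^(6t): L{e^(12t)} = (1/2) · 1/((s/2)-6) = (1/2) · 2/(s-12) = 1/(s-12)

Final answer: 1/(s-12)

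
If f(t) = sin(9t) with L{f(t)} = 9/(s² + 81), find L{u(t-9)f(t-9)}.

Time shift theorem: L{u(t-a)f(t-a)} = e^(-as)F(s). Here a=9, F(s) = 9/(s² + 81), so L{u(t-9)f(t-9)} = e^(-9s)·9/(s² + 81)

Final answer: e^(-9s)·9/(s² + 81)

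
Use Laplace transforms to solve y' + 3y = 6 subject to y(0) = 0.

sY + 3Y = 6/s. Y = 6/(s(s+3)). Partial fractions: Y = 2/s - 2/(s+3)

Final answer: y(t) = 2(1 - e^(-3t))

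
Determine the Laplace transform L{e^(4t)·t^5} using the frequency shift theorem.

L{e^(at)·t^n} = n!/(s-a)^(n+1), so L{e^(4t)·t^5} = 120/(s-4)^6

Final answer: 120/(s-4)^6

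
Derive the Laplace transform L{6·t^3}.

L{t^n} = n!/s^(n+1), so L{t^3} = 6/s^4. Then L{6·t^3} = 6·6/s^4 = 36/s^4

Final answer: 36/s^4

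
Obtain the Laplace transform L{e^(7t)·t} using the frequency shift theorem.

L{e^(at)·t^n} = n!/(s-a)^(n+1), so L{e^(7t)·t} = 1/(s-7)^2

Final answer: 1/(s-7)^2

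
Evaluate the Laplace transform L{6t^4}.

L{6t^4} = 6 · L{t^4} = 6 · 24/s^5 = 144/s^5

Final answer: 144/s^5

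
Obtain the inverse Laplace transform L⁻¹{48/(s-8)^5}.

L⁻¹{n!/(s-a)^(n+1)} = t^n·e^(at) with n=4, a=8. So L⁻¹{24/(s-8)^5} = t^4·e^(8t), and L⁻¹{48/(s-8)^5} = (48/24)·t^4·e^(8t) = 2·t^4·e^(8t)

Final answer: 2·t^4·e^(8t)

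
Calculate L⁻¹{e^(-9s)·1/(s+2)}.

L⁻¹{1/(s+2)} = e^(-2t). By the time shift theorem, L⁻¹{e^(-as)F(s)} = u(t-a)f(t-a) with a=9, so L⁻¹{e^(-9s)·1/(s+2)} = u(t-9)·e^(-2(t-9))

Final answer: u(t-9)·e^(-2(t-9))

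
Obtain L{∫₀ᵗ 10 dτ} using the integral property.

L{∫₀ᵗ f(τ)dτ} = F(s)/s with f(t) = 10. F(s) = 10/s, so L{∫₀ᵗ 10 dτ} = (10/s)/s = 10/s². (Check: ∫₀ᵗ 10 dτ = 10t.)

Final answer: 10/s²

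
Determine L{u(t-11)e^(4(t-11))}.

u(t-a)f(t-a) with f(t)=e^(4t). L{e^(4t)} = 1/(s-4). By time shift: e^(-11s)/(s-4)

Final answer: e^(-11s)/(s-4)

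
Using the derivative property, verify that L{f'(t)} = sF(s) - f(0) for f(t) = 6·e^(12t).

f'(t) = 72e^(12t). Direct: L{f'(t)} = 72/(s-12). Property: s·6/(s-12) - 6 = (6s - 6(s-12))/(s-12) = 72/(s-12). ✓

Final answer: 72/(s-12)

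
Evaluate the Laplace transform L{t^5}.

L{t^n} = n!/s^(n+1), so L{t^5} = 120/s^6

Final answer: 120/s^6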